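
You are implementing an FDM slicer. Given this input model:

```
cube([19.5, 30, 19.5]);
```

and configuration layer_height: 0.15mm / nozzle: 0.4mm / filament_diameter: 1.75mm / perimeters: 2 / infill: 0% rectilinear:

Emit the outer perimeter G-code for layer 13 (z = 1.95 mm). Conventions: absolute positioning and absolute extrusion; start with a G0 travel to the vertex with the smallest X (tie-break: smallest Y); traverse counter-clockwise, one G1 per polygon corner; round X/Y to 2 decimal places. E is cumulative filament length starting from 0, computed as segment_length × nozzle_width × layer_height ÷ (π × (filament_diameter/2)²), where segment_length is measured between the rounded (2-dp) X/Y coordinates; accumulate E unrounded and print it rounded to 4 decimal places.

At z = 1.95 mm: the cube is present — its section is the full 19.5×30 rectangle. The outline is a single polygon with 4 vertices. Extrusion per mm of travel: 0.4 × 0.15 / (π × 0.875²) = 0.024945. Accumulating E over each segment gives final E = 2.4696.

G0 X0.00 Y0.00 Z1.95
G1 X19.50 Y0.00 E0.4864
G1 X19.50 Y30.00 E1.2348
G1 X0.00 Y30.00 E1.7212
G1 X0.00 Y0.00 E2.4696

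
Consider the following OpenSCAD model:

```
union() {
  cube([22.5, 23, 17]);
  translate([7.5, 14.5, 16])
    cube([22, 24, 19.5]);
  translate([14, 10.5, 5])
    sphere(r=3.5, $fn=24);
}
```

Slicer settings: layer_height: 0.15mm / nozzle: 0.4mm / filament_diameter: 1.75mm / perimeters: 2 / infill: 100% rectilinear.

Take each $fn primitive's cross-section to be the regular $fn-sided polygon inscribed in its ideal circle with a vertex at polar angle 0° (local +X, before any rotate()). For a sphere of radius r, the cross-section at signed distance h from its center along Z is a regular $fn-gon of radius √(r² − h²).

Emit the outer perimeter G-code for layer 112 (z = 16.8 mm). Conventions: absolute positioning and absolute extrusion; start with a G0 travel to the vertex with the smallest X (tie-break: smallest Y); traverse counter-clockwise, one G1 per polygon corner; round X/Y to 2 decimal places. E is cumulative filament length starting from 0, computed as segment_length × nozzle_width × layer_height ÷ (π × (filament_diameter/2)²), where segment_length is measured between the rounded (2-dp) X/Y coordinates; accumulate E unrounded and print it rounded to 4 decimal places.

G0 X0.00 Y0.00 Z16.80
G1 X22.50 Y0.00 E0.5613
G1 X22.50 Y14.50 E0.9230
G1 X29.50 Y14.50 E1.0976
G1 X29.50 Y38.50 E1.6963
G1 X7.50 Y38.50 E2.2451
G1 X7.50 Y23.00 E2.6317
G1 X0.00 Y23.00 E2.8188
G1 X0.00 Y0.00 E3.3925

At z = 16.8 mm: the cube (footprint 22.5×23) is included at this height; the cube at (7.5, 14.5) (footprint 22×24) is included at this height; the sphere at (14, 10.5) is absent (|z−center|=11.800 > r=3.5); Merging all regions: the regions partially overlap (shared area 127.50 mm²), so overlapping operands fuse into one piece — 1 connected region. The outline is a single polygon with 8 vertices. Extrusion per mm of travel: 0.4 × 0.15 / (π × 0.875²) = 0.024945. Accumulating E over each segment gives final E = 3.3925.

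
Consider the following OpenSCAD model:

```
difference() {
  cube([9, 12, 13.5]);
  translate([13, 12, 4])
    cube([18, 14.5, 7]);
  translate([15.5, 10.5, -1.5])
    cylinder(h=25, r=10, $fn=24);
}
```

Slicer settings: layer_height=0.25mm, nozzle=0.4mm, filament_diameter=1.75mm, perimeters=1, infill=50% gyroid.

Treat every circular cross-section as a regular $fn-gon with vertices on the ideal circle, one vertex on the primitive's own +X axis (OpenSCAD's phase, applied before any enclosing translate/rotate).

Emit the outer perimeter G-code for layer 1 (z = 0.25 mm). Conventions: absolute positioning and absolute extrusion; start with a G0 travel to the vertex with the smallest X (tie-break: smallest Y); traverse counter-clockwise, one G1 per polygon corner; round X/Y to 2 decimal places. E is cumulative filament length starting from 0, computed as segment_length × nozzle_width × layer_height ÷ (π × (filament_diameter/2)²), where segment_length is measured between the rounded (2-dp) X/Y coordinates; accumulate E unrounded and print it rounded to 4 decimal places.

G0 X0.00 Y0.00 Z0.25
G1 X9.00 Y0.00 E0.3742
G1 X9.00 Y2.99 E0.4985
G1 X8.43 Y3.43 E0.5284
G1 X6.84 Y5.50 E0.6369
G1 X5.84 Y7.91 E0.7454
G1 X5.50 Y10.50 E0.8540
G1 X5.70 Y12.00 E0.9169
G1 X0.00 Y12.00 E1.1539
G1 X0.00 Y0.00 E1.6528

At z = 0.25 mm: the cube is present — its section is the full 9×12 rectangle; the cube at (13, 12) is absent (z outside [4, 11]); the cylinder at (15.5, 10.5): section is a regular 24-gon, circumradius r=10; Subtracting the remaining from the first: starting from the 9×12 cube, the r=10 cylinder at (15.5, 10.5) partially overlaps it — only the 23.09 mm² overlap (of its 310.58 mm²) is removed, clipping the outline — 1 connected region. The outline is a single polygon with 9 vertices. Extrusion per mm of travel: 0.4 × 0.25 / (π × 0.875²) = 0.041575. Accumulating E over each segment gives final E = 1.6528.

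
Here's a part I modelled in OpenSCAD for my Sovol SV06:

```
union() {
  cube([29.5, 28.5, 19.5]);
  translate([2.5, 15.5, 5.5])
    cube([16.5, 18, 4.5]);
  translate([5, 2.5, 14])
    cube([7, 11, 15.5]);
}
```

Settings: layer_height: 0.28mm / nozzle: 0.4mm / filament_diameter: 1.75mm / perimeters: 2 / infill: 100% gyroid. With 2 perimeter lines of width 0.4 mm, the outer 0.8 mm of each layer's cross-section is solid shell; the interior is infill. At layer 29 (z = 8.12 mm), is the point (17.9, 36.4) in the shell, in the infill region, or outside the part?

outside

At z = 8.12 mm: the 29.5×28.5 cube contributes its full rectangle; the cube at (2.5, 15.5) (footprint 16.5×18) is included at this height; the cube at (5, 2.5) is absent (z outside [14, 29.5]); Taking the union: the regions partially overlap (shared area 214.50 mm²), so overlapping operands fuse into one piece — 1 connected region. Overall, the cross-section is a single solid region. The nearest boundary edge runs (2.50, 33.50)→(19.00, 33.50); distance from the point to it = 2.90 mm. The point is not inside any of the regions above, so it lies outside the cross-section (2.90 mm from the nearest boundary).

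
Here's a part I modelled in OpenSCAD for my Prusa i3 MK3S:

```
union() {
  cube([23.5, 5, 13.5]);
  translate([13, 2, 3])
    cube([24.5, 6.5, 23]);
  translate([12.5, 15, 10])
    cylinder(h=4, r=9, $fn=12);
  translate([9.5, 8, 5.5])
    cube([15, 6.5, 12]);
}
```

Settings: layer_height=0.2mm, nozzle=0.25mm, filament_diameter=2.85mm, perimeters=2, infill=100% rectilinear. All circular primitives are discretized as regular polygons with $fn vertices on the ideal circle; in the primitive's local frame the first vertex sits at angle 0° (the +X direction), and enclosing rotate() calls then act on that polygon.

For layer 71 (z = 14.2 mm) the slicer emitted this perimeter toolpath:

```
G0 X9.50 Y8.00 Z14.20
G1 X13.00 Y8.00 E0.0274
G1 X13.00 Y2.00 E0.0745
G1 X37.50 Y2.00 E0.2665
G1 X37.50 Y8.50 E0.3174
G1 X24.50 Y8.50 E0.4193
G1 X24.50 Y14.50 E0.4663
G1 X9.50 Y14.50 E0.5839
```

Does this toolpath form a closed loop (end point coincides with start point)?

no

Start point (G0): (9.50, 8.00). End point (last G1): the path does not return to the start — open.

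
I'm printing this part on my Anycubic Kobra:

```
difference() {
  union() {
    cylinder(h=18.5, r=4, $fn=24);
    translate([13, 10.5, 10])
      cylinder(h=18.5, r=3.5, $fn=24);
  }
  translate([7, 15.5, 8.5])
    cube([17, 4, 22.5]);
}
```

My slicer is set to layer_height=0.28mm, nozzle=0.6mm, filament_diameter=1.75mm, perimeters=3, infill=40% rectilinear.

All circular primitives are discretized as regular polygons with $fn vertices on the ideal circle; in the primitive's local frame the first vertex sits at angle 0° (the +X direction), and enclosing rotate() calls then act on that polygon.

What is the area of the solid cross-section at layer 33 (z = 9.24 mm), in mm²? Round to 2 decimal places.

49.69 mm²

At z = 9.24 mm: the cylinder: section is a regular 24-gon, circumradius r=4 (area = (24/2)·4.000²·sin(360°/24) = 49.69 mm²); the cylinder at (13, 10.5) does not reach this height (z outside [10, 28.5]); Combining (union): only the r=4 cylinder is present, so the union is just that shape — area = 49.69 mm²; the cube at (7, 15.5) (footprint 17×4) is included at this height (area 68.00 mm²); Subtracting the remaining from the first: starting from the result so far (49.69 mm²), the 17×4 cube at (7, 15.5) misses the remaining region (no effect) — area = 49.69 mm². Overall, the cross-section is a single solid region. Net area = 49.69 mm².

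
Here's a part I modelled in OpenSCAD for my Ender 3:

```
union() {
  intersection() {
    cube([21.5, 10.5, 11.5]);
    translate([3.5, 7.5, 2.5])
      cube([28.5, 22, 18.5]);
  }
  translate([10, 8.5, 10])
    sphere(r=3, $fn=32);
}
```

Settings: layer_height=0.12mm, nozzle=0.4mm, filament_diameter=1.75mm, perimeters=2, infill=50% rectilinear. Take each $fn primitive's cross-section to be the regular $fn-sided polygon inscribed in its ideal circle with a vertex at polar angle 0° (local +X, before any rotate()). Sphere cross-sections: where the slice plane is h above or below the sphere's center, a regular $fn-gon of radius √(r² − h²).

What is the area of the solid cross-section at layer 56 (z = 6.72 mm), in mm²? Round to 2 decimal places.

54.00 mm²

At z = 6.72 mm: the cube is present — its section is the full 21.5×10.5 rectangle (area 225.75 mm²); the cube at (3.5, 7.5) is present — its section is the full 28.5×22 rectangle (area 627.00 mm²); Keeping only the common overlap: the 28.5×22 cube at (3.5, 7.5) partially overlaps the 21.5×10.5 cube; clipping to the common part keeps 54.00 mm² — area = 54.00 mm²; the sphere at (10, 8.5) is not intersected at this z (|z−center|=3.280 > r=3); Combining (union): only that combined region is present, so the union is just that shape — area = 54.00 mm². Overall, the cross-section is a single solid region. Net area = 54.00 mm².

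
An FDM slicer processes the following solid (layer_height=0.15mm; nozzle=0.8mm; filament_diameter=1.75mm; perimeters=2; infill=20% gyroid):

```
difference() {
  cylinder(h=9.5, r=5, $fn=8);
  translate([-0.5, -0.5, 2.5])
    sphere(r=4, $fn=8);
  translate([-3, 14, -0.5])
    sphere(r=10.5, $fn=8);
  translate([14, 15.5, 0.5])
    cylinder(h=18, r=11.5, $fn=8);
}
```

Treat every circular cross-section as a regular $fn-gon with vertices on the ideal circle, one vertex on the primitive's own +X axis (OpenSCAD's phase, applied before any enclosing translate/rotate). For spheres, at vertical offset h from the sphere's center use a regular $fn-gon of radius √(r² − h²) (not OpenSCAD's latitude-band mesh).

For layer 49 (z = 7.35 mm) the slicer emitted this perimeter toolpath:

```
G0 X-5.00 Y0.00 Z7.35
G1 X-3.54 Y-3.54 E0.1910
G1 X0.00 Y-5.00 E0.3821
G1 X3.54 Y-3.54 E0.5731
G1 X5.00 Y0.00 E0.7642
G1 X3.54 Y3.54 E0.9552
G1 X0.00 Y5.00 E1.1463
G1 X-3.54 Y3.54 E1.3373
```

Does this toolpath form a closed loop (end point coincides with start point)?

Start point (G0): (-5.00, 0.00). End point (last G1): the path does not return to the start — open.

no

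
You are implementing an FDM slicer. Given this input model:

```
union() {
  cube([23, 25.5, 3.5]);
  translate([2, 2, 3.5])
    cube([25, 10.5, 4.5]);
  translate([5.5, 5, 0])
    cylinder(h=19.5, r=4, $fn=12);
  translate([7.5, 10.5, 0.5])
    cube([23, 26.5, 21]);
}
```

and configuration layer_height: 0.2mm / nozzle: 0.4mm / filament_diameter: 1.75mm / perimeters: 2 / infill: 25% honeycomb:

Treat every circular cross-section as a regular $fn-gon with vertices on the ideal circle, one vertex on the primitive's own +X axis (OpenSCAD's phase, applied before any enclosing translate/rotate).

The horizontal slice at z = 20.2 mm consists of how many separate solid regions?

1

At z = 20.2 mm: the cube is not intersected at this z (z outside [0, 3.5]); the cube at (2, 2) is absent (z outside [3.5, 8]); the cylinder at (5.5, 5) does not reach this height (z outside [0, 19.5]); the cube at (7.5, 10.5) is present — its section is the full 23×26.5 rectangle; Combining (union): only the 23×26.5 cube at (7.5, 10.5) is present, so the union is just that shape — 1 connected region. The result has 1 disconnected region.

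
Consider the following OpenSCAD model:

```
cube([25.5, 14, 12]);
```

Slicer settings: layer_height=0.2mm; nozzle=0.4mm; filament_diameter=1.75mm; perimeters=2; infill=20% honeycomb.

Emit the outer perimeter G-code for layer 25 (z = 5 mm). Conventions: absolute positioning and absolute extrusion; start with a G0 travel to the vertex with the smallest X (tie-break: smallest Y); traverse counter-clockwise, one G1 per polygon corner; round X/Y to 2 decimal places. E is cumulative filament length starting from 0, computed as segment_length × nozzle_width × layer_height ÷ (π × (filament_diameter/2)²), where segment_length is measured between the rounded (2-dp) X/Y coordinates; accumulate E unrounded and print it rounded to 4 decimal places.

At z = 5 mm: the cube is present — its section is the full 25.5×14 rectangle. The outline is a single polygon with 4 vertices. Extrusion per mm of travel: 0.4 × 0.2 / (π × 0.875²) = 0.033260. Accumulating E over each segment gives final E = 2.6276.

G0 X0.00 Y0.00 Z5.00
G1 X25.50 Y0.00 E0.8481
G1 X25.50 Y14.00 E1.3138
G1 X0.00 Y14.00 E2.1619
G1 X0.00 Y0.00 E2.6276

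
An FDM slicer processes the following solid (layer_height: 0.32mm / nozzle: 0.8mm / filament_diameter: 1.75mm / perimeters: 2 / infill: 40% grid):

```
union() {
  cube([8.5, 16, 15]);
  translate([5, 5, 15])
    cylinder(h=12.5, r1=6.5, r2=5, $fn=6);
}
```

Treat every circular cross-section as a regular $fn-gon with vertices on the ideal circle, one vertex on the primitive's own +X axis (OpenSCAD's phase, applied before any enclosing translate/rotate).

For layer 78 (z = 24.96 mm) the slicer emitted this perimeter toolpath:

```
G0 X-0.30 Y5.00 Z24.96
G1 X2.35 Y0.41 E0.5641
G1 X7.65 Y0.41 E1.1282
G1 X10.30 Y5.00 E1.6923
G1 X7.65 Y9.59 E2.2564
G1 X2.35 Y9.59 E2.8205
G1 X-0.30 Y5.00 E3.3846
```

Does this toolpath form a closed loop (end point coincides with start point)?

yes

Start point (G0): (-0.30, 5.00). End point (last G1): the path returns to the start — closed.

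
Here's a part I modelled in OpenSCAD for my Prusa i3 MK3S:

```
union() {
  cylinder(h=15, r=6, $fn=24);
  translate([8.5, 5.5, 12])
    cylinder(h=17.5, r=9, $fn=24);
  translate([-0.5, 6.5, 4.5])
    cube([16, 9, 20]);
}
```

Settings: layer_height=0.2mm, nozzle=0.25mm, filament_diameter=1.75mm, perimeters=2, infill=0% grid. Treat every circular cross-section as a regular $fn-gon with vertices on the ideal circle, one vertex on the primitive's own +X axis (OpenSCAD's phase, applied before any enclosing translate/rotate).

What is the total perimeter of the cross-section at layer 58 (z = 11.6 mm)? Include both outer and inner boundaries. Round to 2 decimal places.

87.59 mm

At z = 11.6 mm: the cylinder: section is a regular 24-gon, circumradius r=6 (perimeter = 2·24·6.000·sin(180°/24) = 37.59 mm); the cylinder at (8.5, 5.5) is not intersected at this z (z outside [12, 29.5]); the cube at (-0.5, 6.5) is present — its section is the full 16×9 rectangle (perimeter 50.00 mm); Combining (union): the 2 present regions are separate (no shared area or edge), so areas and boundary lengths simply add and each stays a separate island — boundary = 87.59 mm. Overall, the cross-section has 2 separate islands. Total boundary length (outer) = 87.59 mm.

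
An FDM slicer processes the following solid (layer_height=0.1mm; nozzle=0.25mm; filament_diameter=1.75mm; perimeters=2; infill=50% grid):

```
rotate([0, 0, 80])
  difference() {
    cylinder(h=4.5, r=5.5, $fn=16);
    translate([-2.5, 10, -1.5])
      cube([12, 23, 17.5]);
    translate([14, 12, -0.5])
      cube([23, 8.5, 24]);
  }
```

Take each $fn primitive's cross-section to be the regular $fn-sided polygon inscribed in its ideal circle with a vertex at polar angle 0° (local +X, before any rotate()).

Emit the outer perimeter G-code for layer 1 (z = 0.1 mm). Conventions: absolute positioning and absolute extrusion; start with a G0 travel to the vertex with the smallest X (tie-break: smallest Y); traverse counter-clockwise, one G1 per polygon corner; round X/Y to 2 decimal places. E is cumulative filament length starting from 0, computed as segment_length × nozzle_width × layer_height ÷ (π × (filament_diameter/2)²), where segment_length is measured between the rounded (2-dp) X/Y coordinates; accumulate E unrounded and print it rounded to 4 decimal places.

At z = 0.1 mm: the r=5.5 cylinder gives a regular 16-gon of circumradius 5.5 (constant along its height); the cube at (-2.5, 10) is present — its section is the full 12×23 rectangle; the cube at (14, 12) (footprint 23×8.5) is included at this height; Taking the first minus the rest: starting from the r=5.5 cylinder, the 12×23 cube at (-2.5, 10) misses the remaining region (no effect); the 23×8.5 cube at (14, 12) misses the remaining region (no effect) — 1 connected region; (whole slice rotated 80° about Z — lengths, areas and connectivity unchanged). The outline is a single polygon with 16 vertices. Extrusion per mm of travel: 0.25 × 0.1 / (π × 0.875²) = 0.010394. Accumulating E over each segment gives final E = 0.3570.

G0 X-5.42 Y0.96 Z0.10
G1 X-5.37 Y-1.19 E0.0224
G1 X-4.51 Y-3.15 E0.0446
G1 X-2.96 Y-4.64 E0.0669
G1 X-0.96 Y-5.42 E0.0893
G1 X1.19 Y-5.37 E0.1116
G1 X3.15 Y-4.51 E0.1339
G1 X4.64 Y-2.96 E0.1562
G1 X5.42 Y-0.96 E0.1785
G1 X5.37 Y1.19 E0.2009
G1 X4.51 Y3.15 E0.2231
G1 X2.96 Y4.64 E0.2455
G1 X0.96 Y5.42 E0.2678
G1 X-1.19 Y5.37 E0.2901
G1 X-3.15 Y4.51 E0.3124
G1 X-4.64 Y2.96 E0.3347
G1 X-5.42 Y0.96 E0.3570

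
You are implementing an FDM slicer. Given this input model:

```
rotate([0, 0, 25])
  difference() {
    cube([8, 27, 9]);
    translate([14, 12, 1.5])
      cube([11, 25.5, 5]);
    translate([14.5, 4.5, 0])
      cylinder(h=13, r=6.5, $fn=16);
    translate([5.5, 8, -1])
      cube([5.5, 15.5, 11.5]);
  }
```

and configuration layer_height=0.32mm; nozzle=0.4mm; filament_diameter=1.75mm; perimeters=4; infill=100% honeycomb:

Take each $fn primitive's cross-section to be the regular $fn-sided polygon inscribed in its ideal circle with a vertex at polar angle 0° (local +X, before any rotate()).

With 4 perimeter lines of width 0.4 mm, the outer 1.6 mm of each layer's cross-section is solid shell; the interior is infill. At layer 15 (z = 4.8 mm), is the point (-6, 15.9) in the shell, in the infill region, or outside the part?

shell

At z = 4.8 mm: the cube is present — its section is the full 8×27 rectangle; the cube at (14, 12) is present — its section is the full 11×25.5 rectangle; the cylinder at (14.5, 4.5): section is a regular 16-gon, circumradius r=6.5; the cube at (5.5, 8) is present — its section is the full 5.5×15.5 rectangle; After the difference (first − rest): starting from the 8×27 cube, the 11×25.5 cube at (14, 12) misses the remaining region (no effect); the r=6.5 cylinder at (14.5, 4.5) misses the remaining region (no effect); the 5.5×15.5 cube at (5.5, 8) partially overlaps it — only the 38.75 mm² overlap (of its 85.25 mm²) is removed, clipping the outline — 1 connected region; (whole slice rotated 25° about Z — lengths, areas and connectivity unchanged). Overall, the cross-section is a single solid region. Undo the 25° rotation: the query point maps to (1.282, 16.946) in the un-rotated model frame. The nearest boundary edge runs (0.00, 0.00)→(0.00, 27.00); distance from the point to it = 1.28 mm. The point is inside the cross-section, 1.28 mm from the nearest boundary — within the 1.6 mm shell band (4 × 0.4).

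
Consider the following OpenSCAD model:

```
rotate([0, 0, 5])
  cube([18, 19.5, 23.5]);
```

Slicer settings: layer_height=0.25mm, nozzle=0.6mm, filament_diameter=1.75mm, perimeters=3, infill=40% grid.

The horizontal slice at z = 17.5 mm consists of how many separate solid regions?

At z = 17.5 mm: the cube (footprint 18×19.5) is included at this height; (rotated 5° about Z; rotation is an isometry so areas/perimeters/island counts are preserved). The result has 1 disconnected region.

1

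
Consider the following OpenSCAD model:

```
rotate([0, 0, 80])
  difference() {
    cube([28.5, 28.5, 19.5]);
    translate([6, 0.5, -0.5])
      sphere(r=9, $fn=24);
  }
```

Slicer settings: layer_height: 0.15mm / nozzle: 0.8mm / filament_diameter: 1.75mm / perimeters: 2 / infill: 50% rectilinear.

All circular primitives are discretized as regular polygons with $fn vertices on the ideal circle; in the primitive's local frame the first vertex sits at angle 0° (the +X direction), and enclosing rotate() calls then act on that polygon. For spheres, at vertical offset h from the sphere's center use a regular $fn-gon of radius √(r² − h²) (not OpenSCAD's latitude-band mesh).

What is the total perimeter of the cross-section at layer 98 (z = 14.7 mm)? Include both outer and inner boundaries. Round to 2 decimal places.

114.00 mm

At z = 14.7 mm: the cube (footprint 28.5×28.5) is included at this height (perimeter 114.00 mm); the sphere at (6, 0.5) does not reach this height (|z−center|=15.200 > r=9); Subtracting the remaining from the first: none of the subtracted shapes is present at this height, so the 28.5×28.5 cube is unchanged — boundary = 114.00 mm; (whole slice rotated 80° about Z — lengths, areas and connectivity unchanged). Overall, the cross-section is a single solid region. Total boundary length (outer) = 114.00 mm.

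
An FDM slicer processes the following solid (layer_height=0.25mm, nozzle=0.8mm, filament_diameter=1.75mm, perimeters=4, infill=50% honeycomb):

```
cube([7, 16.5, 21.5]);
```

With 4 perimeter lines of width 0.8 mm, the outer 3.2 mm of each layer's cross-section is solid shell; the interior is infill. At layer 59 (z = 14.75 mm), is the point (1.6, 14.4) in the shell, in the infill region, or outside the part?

At z = 14.75 mm: the cube is present — its section is the full 7×16.5 rectangle. Overall, the cross-section is a single solid region. The nearest boundary edge runs (0.00, 16.50)→(0.00, 0.00); distance from the point to it = 1.60 mm. The point is inside the cross-section, 1.60 mm from the nearest boundary — within the 3.2 mm shell band (4 × 0.8).

shell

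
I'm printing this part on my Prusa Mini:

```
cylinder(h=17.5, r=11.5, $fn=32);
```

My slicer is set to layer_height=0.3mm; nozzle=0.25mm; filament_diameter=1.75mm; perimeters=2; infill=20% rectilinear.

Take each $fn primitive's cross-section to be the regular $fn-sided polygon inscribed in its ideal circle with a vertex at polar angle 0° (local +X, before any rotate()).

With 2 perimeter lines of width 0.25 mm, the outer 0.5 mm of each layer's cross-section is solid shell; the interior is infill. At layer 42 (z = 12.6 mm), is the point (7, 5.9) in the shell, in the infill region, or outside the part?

infill

At z = 12.6 mm: the cylinder: section is a regular 32-gon, circumradius r=11.5. Overall, the cross-section is a single solid region. The nearest boundary edge runs (9.56, 6.39)→(8.13, 8.13); distance from the point to it = 2.29 mm. The point is inside the cross-section and 2.29 mm from the nearest boundary — more than the 0.5 mm shell width (2 × 0.25), so it's in the infill interior.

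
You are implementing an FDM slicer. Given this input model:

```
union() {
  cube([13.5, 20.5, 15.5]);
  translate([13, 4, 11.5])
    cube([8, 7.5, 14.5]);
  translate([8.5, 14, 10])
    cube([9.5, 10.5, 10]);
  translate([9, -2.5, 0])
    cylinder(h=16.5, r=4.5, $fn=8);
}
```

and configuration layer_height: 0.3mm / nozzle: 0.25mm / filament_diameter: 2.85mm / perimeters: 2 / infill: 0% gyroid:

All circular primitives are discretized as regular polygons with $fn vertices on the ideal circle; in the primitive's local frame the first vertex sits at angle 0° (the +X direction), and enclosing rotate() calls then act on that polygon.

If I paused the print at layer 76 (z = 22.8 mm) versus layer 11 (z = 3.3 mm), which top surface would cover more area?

Layer 76 (z = 22.8): the cube is absent (z outside [0, 15.5]); the cube at (13, 4) is present — its section is the full 8×7.5 rectangle (area 60.00 mm²); the cube at (8.5, 14) is not intersected at this z (z outside [10, 20]); the cylinder at (9, -2.5) is not intersected at this z (z outside [0, 16.5]); Taking the union: only the 8×7.5 cube at (13, 4) is present, so the union is just that shape — area = 60.00 mm². So its area = 60.00 mm². Layer 11 (z = 3.3): the cube (footprint 13.5×20.5) is included at this height (area 276.75 mm²); the cube at (13, 4) is absent (z outside [11.5, 26]); the cube at (8.5, 14) is not intersected at this z (z outside [10, 20]); the cylinder at (9, -2.5): section is a regular 8-gon, circumradius r=4.5 (area = (8/2)·4.500²·sin(360°/8) = 57.28 mm²); Merging all regions: the regions partially overlap — summed areas 334.03 mm² minus the doubly-counted overlap 8.73 mm² gives 325.30 mm² — area = 325.30 mm². So its area = 325.30 mm². Layer 11 is larger (325.30 vs 60.00 mm²).

layer 11 (z = 3.3 mm)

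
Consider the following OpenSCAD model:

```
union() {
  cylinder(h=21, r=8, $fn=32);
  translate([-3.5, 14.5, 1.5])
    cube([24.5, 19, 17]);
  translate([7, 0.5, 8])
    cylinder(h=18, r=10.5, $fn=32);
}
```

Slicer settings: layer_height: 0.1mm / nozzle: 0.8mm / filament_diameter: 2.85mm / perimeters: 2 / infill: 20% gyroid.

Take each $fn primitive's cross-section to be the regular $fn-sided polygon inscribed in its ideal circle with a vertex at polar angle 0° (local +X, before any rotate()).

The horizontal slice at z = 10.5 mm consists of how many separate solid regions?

At z = 10.5 mm: the cylinder: section is a regular 32-gon, circumradius r=8; the 24.5×19 cube at (-3.5, 14.5) contributes its full rectangle; the r=10.5 cylinder at (7, 0.5) gives a regular 32-gon of circumradius 10.5 (constant along its height); Merging all regions: the regions partially overlap (shared area 136.91 mm²), so overlapping operands fuse into one piece — 2 connected regions. The result has 2 disconnected regions.

2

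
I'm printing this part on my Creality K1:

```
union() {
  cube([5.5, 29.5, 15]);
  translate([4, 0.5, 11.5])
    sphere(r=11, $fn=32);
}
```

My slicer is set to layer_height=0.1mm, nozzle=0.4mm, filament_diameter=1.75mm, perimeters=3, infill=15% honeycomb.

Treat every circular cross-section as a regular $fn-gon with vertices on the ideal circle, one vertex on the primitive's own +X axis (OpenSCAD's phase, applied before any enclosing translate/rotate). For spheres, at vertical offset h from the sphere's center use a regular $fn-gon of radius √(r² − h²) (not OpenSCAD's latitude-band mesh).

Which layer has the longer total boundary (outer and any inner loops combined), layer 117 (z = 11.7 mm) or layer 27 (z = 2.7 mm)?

Layer 117 (z = 11.7): the cube is present — its section is the full 5.5×29.5 rectangle (perimeter 70.00 mm); the sphere at (4, 0.5): section is a regular 32-gon, circumradius = √(r²−h²) = √(11²−0.2²) = 10.998 (perimeter = 2·32·10.998·sin(180°/32) = 68.99 mm); Merging all regions: the regions partially overlap (shared area 61.99 mm²), so the edge portions inside another operand are dropped and the merged outline is re-measured after clipping — boundary = 105.82 mm. So its perimeter = 105.82 mm. Layer 27 (z = 2.7): the cube is present — its section is the full 5.5×29.5 rectangle (perimeter 70.00 mm); the r=11 sphere at (4, 0.5) slices to a regular 32-gon of circumradius 6.600 (√(r²−h²) with h=8.8 from center) (perimeter = 2·32·6.600·sin(180°/32) = 41.40 mm); Combining (union): the regions partially overlap (shared area 37.13 mm²), so the edge portions inside another operand are dropped and the merged outline is re-measured after clipping — boundary = 87.45 mm. So its perimeter = 87.45 mm. Layer 117 is larger (105.82 vs 87.45 mm).

layer 117 (z = 11.7 mm)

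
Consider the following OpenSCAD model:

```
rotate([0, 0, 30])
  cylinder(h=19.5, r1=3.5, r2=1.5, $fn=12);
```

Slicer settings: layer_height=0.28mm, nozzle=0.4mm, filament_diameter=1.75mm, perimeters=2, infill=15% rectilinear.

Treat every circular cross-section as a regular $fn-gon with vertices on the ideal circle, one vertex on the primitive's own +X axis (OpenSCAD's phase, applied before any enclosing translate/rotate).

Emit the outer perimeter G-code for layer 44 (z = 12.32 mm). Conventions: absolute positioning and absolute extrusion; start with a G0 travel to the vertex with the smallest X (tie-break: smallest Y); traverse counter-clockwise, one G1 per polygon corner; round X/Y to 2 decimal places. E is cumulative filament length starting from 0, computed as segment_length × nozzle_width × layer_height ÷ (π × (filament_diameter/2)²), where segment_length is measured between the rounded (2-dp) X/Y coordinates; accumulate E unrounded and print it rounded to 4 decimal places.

G0 X-2.24 Y0.00 Z12.32
G1 X-1.94 Y-1.12 E0.0540
G1 X-1.12 Y-1.94 E0.1080
G1 X0.00 Y-2.24 E0.1620
G1 X1.12 Y-1.94 E0.2160
G1 X1.94 Y-1.12 E0.2700
G1 X2.24 Y0.00 E0.3240
G1 X1.94 Y1.12 E0.3779
G1 X1.12 Y1.94 E0.4319
G1 X0.00 Y2.24 E0.4859
G1 X-1.12 Y1.94 E0.5399
G1 X-1.94 Y1.12 E0.5939
G1 X-2.24 Y0.00 E0.6479

At z = 12.32 mm: the cone (r1=3.5→r2=1.5) has section circumradius 2.236 here — a regular 12-gon; (whole slice rotated 30° about Z — lengths, areas and connectivity unchanged). The outline is a single polygon with 12 vertices. Extrusion per mm of travel: 0.4 × 0.28 / (π × 0.875²) = 0.046564. Accumulating E over each segment gives final E = 0.6479.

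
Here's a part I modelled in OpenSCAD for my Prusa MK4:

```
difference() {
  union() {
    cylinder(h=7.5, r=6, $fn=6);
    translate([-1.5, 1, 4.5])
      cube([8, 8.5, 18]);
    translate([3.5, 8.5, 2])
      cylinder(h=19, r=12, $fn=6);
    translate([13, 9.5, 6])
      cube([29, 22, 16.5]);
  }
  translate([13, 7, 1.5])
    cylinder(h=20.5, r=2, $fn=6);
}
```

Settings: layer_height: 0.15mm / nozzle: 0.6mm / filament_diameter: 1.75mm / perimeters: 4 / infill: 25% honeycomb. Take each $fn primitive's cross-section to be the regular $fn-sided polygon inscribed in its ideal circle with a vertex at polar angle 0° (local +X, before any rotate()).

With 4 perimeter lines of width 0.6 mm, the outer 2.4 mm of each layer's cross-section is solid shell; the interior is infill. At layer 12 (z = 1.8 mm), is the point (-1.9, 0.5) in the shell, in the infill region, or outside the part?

infill

At z = 1.8 mm: the r=6 cylinder contributes a regular 6-gon of circumradius 6; the cube at (-1.5, 1) is absent (z outside [4.5, 22.5]); the cylinder at (3.5, 8.5) is absent (z outside [2, 21]); the cube at (13, 9.5) is not intersected at this z (z outside [6, 22.5]); Merging all regions: only the r=6 cylinder is present, so the union is just that shape — 1 connected region; the r=2 cylinder at (13, 7) contributes a regular 6-gon of circumradius 2; Subtracting the remaining from the first: starting from the result so far, the r=2 cylinder at (13, 7) misses the remaining region (no effect) — 1 connected region. Overall, the cross-section is a single solid region. The nearest boundary edge runs (-6.00, 0.00)→(-3.00, 5.20); distance from the point to it = 3.30 mm. The point is inside the cross-section and 3.30 mm from the nearest boundary — more than the 2.4 mm shell width (4 × 0.6), so it's in the infill interior.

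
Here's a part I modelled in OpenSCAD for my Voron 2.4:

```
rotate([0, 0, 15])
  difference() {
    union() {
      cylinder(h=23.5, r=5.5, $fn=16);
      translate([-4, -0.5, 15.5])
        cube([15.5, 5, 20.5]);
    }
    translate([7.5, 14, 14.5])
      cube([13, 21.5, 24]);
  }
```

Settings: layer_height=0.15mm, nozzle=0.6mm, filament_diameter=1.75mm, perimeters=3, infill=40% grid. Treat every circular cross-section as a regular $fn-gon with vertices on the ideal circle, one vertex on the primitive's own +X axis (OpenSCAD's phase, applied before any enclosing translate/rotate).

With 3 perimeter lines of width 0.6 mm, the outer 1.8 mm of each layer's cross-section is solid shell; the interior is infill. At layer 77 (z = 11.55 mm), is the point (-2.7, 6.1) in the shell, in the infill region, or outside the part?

outside

At z = 11.55 mm: the r=5.5 cylinder contributes a regular 16-gon of circumradius 5.5; the cube at (-4, -0.5) is not intersected at this z (z outside [15.5, 36]); Combining (union): only the r=5.5 cylinder is present, so the union is just that shape — 1 connected region; the cube at (7.5, 14) is not intersected at this z (z outside [14.5, 38.5]); Subtracting the remaining from the first: none of the subtracted shapes is present at this height, so that combined region is unchanged — 1 connected region; (whole slice rotated 15° about Z — lengths, areas and connectivity unchanged). Overall, the cross-section is a single solid region. Undo the 15° rotation: the query point maps to (-1.029, 6.591) in the un-rotated model frame. The nearest boundary edge runs (0.00, 5.50)→(-2.10, 5.08); distance from the point to it = 1.27 mm. The point is not inside any of the regions above, so it lies outside the cross-section (1.27 mm from the nearest boundary).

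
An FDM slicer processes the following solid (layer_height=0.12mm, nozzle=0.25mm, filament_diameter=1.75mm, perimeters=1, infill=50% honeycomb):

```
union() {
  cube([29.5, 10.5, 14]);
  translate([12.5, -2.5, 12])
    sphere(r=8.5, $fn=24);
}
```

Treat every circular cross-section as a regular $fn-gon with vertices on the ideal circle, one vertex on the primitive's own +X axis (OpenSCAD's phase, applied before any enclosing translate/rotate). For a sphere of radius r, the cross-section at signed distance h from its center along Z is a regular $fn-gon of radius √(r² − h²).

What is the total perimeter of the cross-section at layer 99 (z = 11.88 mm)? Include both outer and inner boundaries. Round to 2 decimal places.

95.54 mm

At z = 11.88 mm: the cube is present — its section is the full 29.5×10.5 rectangle (perimeter 80.00 mm); the sphere at (12.5, -2.5): section is a regular 24-gon, circumradius = √(r²−h²) = √(8.5²−0.12²) = 8.499 (perimeter = 2·24·8.499·sin(180°/24) = 53.25 mm); Taking the union: the regions partially overlap (shared area 70.53 mm²), so the edge portions inside another operand are dropped and the merged outline is re-measured after clipping — boundary = 95.54 mm. Overall, the cross-section is a single solid region. Total boundary length (outer) = 95.54 mm.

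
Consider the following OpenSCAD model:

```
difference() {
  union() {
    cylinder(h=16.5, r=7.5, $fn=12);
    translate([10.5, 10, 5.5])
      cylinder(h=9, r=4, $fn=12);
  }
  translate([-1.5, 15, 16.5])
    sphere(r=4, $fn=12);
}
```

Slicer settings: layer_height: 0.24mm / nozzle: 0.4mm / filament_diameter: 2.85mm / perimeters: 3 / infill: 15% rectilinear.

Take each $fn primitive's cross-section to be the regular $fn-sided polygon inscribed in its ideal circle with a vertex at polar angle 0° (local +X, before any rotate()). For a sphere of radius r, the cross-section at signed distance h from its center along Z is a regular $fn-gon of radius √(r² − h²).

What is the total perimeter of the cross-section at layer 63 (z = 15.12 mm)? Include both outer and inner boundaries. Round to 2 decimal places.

At z = 15.12 mm: the r=7.5 cylinder contributes a regular 12-gon of circumradius 7.5 (perimeter = 2·12·7.500·sin(180°/12) = 46.59 mm); the cylinder at (10.5, 10) is absent (z outside [5.5, 14.5]); Taking the union: only the r=7.5 cylinder is present, so the union is just that shape — boundary = 46.59 mm; the sphere at (-1.5, 15): section is a regular 12-gon, circumradius = √(r²−h²) = √(4²−1.38²) = 3.754 (perimeter = 2·12·3.754·sin(180°/12) = 23.32 mm); Subtracting the remaining from the first: starting from that combined region, the r=4 sphere at (-1.5, 15) misses the remaining region (no effect) — boundary = 46.59 mm. Overall, the cross-section is a single solid region. Total boundary length (outer) = 46.59 mm.

46.59 mm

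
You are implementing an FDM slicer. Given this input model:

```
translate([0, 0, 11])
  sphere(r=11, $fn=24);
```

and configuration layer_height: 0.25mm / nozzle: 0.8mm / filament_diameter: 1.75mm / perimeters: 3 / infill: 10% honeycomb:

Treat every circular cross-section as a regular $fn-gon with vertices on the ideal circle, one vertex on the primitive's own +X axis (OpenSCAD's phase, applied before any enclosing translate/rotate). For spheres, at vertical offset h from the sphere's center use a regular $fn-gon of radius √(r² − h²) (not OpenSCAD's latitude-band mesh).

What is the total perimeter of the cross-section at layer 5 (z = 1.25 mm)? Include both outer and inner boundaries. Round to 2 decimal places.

31.91 mm

At z = 1.25 mm: the r=11 sphere contributes a regular 24-gon of circumradius √(11²−9.75²) = 5.093 (perimeter = 2·24·5.093·sin(180°/24) = 31.91 mm). Overall, the cross-section is a single solid region. Total boundary length (outer) = 31.91 mm.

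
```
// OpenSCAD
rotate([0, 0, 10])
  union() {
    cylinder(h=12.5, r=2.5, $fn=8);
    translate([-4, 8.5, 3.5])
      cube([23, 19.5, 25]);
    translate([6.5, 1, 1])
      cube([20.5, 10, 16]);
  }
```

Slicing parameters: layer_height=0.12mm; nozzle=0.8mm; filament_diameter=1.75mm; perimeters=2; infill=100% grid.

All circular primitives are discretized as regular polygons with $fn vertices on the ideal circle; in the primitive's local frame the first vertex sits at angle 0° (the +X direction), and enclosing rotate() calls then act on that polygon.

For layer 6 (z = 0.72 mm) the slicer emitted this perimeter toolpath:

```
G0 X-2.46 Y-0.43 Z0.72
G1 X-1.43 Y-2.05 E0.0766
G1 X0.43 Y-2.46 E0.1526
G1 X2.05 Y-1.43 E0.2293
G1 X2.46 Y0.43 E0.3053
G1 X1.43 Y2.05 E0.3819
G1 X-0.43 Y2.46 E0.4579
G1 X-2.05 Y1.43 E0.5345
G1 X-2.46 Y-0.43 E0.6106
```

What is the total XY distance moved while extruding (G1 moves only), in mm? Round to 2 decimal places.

15.30 mm

Sum the Euclidean lengths of each G1 segment: total = 15.30 mm.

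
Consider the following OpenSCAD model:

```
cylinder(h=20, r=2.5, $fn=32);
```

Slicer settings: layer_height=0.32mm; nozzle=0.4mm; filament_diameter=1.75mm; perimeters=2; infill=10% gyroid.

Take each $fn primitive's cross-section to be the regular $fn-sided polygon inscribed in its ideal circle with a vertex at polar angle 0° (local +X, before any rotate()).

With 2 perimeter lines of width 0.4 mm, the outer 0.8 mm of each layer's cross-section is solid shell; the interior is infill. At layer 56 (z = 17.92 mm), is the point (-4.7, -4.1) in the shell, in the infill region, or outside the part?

At z = 17.92 mm: the r=2.5 cylinder gives a regular 32-gon of circumradius 2.5 (constant along its height). Overall, the cross-section is a single solid region. The nearest boundary edge runs (-2.08, -1.39)→(-1.77, -1.77); distance from the point to it = 3.75 mm. The point is not inside any of the regions above, so it lies outside the cross-section (3.75 mm from the nearest boundary).

outside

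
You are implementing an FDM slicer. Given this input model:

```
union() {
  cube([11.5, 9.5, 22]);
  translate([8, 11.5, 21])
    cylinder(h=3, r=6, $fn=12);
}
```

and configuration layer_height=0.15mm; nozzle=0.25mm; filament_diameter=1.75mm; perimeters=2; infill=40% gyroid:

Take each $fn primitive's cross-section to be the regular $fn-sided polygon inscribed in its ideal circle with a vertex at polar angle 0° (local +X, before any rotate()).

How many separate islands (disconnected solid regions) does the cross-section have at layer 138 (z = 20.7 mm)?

At z = 20.7 mm: the cube (footprint 11.5×9.5) is included at this height; the cylinder at (8, 11.5) does not reach this height (z outside [21, 24]); Taking the union: only the 11.5×9.5 cube is present, so the union is just that shape — 1 connected region. Overall, the cross-section is a single solid region. Island count = 1.

1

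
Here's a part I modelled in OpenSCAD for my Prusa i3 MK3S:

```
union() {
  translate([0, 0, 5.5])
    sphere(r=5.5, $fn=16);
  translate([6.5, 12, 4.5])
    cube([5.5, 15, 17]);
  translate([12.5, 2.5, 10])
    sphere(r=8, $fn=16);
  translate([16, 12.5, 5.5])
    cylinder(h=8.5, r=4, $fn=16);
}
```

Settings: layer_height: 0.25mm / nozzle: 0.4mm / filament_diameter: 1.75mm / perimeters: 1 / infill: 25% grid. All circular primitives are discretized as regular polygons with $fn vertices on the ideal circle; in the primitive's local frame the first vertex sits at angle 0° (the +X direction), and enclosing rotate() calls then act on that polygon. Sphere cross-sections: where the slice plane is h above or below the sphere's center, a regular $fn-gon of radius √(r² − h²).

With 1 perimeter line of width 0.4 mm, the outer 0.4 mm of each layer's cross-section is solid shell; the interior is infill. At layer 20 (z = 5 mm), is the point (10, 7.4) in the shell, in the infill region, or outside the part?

At z = 5 mm: the r=5.5 sphere contributes a regular 16-gon of circumradius √(5.5²−0.5²) = 5.477; the cube at (6.5, 12) (footprint 5.5×15) is included at this height; the sphere at (12.5, 2.5): section is a regular 16-gon, circumradius = √(r²−h²) = √(8²−5²) = 6.245; the cylinder at (16, 12.5) does not reach this height (z outside [5.5, 14]); Taking the union: the 3 present regions are separate (no shared area or edge), so areas and boundary lengths simply add and each stays a separate island — 3 connected regions. Overall, the cross-section has 3 separate islands. The nearest boundary edge runs (8.08, 6.92)→(10.11, 8.27); distance from the point to it = 0.66 mm. (Shell/infill is judged within the island containing the point — the largest one.) The point is inside the cross-section and 0.66 mm from the nearest boundary — more than the 0.4 mm shell width (1 × 0.4), so it's in the infill interior.

infill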